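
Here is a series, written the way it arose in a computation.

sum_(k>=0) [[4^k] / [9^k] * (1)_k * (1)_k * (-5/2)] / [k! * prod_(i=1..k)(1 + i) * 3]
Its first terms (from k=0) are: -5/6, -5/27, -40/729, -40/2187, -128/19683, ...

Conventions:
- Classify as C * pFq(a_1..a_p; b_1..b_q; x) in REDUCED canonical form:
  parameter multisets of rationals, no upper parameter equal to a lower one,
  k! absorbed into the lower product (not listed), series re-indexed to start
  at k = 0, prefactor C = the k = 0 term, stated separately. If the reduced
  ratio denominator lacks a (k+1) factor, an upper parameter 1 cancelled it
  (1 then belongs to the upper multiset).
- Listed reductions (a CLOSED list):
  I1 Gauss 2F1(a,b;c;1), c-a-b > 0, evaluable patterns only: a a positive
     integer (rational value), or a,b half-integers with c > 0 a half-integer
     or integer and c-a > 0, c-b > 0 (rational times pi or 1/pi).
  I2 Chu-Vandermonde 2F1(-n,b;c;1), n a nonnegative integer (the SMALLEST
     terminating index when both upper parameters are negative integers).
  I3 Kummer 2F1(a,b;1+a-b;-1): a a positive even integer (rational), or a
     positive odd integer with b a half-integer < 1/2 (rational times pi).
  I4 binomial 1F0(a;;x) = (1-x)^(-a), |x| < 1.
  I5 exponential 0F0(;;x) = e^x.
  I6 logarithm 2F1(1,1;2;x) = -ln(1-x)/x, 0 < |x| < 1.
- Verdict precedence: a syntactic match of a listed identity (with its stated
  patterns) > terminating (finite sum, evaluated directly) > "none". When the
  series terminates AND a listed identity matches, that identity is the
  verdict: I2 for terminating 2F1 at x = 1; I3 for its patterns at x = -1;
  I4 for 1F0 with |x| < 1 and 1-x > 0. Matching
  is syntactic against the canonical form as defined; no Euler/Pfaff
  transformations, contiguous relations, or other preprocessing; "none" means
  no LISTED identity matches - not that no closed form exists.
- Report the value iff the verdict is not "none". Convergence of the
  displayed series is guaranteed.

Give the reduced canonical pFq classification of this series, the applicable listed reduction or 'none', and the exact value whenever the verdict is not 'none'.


Structural cue: with t_0 = -5/6, the lower running product (prefactor -5/6) is a rising factorial.
Step ratio: r(k) = (4/9) * (k+1) (k+1) / [(k+2) (k+1)] ; factor over Q: parameters, x = (4/9), and C = -5/6.

With C = -5/6: the canonical form is 2F1(1, 1; 2; 4/9). Verdict: the logarithmic series (I6) fires (the logarithm: parameters (1,1;2), x = 4/9). Its exact value is (15/8) * ln(5/9).


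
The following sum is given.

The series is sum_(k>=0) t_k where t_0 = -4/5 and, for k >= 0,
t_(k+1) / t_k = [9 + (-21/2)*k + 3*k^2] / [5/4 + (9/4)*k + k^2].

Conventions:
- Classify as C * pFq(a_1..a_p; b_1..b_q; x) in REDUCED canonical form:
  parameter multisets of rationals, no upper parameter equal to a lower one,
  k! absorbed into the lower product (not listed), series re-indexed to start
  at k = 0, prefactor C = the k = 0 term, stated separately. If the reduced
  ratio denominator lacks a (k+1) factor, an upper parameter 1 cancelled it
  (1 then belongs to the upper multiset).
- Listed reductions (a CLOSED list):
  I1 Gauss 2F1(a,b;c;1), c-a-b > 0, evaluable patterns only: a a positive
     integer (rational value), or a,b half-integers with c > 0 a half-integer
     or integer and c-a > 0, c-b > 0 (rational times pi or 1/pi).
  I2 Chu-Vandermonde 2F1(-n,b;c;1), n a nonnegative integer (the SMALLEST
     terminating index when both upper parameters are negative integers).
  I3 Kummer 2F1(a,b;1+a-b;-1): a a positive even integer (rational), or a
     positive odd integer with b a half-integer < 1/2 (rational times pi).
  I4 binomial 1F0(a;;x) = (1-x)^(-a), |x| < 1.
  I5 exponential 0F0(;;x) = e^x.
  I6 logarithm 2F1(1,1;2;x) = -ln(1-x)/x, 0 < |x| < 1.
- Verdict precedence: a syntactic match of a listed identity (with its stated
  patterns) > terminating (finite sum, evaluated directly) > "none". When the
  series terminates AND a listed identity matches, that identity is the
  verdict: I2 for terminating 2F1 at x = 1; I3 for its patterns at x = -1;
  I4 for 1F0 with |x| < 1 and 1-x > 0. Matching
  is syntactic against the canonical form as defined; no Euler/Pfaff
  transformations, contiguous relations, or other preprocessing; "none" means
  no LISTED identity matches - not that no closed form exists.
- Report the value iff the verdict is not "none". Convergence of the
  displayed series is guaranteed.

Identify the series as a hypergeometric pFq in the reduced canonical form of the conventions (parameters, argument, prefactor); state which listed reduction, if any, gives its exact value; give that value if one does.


This is -4/5 * 2F1(-2, -3/2; 5/4; 3) in reduced canonical form. Verdict: terminating - upper parameter -2 makes this a finite sum (last index 2), evaluated exactly. Exact value: -212/25.

Structural cue: x = 3 and factor the ratio over Q (prefactor -4/5): negated roots = parameters.
Ratio: r(k) = 3 * (k-2) (k-3/2) / [(k+5/4) (k+1)] - rational in k. x = 3; t_0 = -4/5; negate the roots.


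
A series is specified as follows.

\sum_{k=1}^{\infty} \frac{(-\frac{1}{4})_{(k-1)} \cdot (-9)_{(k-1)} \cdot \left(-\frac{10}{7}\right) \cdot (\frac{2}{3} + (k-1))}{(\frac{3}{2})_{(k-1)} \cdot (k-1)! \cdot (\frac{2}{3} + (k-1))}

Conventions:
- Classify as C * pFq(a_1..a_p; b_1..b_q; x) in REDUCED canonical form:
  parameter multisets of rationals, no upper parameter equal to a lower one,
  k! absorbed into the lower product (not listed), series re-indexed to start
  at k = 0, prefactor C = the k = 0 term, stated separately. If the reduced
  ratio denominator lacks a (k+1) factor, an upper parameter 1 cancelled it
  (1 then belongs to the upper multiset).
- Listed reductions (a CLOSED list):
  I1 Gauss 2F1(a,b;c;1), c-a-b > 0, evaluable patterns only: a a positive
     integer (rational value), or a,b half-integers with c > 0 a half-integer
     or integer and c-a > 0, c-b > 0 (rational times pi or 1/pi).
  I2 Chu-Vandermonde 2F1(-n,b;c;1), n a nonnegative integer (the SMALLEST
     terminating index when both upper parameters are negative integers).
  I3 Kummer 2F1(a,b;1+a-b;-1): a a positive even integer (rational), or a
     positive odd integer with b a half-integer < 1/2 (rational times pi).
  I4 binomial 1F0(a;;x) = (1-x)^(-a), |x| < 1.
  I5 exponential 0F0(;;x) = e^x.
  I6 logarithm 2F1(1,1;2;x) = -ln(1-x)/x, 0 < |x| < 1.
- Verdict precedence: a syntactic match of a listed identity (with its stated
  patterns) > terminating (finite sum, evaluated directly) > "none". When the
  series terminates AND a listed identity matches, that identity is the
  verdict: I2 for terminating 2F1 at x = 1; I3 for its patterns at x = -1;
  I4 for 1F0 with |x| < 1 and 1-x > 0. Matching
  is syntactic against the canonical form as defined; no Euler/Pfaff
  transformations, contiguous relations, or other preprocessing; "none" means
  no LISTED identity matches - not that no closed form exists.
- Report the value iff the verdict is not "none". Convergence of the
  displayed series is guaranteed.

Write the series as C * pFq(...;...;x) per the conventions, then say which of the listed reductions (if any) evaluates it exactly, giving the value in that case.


Key step: t_0 being -\frac{10}{7}, the factor k + 2/3 cancels (top and bottom), leaving C = -10/7.
Term ratio: r(k) = 1 * (k-9) (k-\frac{1}{4}) / [(k+\frac{3}{2}) (k+1)] - poly over poly, x = 1 from leading terms; C = -\frac{10}{7} at k = 0.

This is -\frac{10}{7} * 2F1(-9, -\frac{1}{4}; \frac{3}{2}; 1) in reduced canonical form. Verdict: the Chu-Vandermonde identity I2 applies (terminating 2F1 at x = 1 with n = 9, b = -1/4, c = \frac{3}{2}). Sum: -\frac{10695}{4352}.


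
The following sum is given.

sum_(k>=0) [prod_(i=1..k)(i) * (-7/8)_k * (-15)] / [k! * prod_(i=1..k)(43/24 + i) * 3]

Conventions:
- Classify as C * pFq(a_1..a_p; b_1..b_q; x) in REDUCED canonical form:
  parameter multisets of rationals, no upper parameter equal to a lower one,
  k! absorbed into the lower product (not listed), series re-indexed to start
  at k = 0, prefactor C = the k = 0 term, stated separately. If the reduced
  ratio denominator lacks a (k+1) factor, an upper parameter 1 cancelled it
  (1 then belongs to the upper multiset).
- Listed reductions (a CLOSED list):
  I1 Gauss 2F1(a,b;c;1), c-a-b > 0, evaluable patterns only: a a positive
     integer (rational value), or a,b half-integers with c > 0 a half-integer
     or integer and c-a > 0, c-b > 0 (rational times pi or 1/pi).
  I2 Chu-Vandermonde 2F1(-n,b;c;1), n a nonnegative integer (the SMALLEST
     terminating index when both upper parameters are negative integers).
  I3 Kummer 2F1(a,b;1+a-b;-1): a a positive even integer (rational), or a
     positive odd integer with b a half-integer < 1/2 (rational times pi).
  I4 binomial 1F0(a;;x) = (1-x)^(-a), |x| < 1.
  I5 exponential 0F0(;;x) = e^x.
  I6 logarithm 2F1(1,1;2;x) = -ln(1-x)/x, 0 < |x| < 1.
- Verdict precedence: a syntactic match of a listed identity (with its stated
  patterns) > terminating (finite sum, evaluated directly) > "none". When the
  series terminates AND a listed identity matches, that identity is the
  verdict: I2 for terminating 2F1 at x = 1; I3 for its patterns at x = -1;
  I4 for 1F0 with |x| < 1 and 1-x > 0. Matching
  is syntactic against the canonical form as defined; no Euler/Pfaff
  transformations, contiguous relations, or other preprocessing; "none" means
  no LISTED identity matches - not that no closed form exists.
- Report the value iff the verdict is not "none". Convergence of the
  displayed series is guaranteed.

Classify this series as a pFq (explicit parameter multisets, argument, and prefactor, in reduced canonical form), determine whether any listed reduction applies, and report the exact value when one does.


The series (x = 1) is 2F1: upper {-7/8, 1}, lower {67/24}, prefactor -5. Verdict at x = 1: Gauss's theorem (I1) matches (x = 1: the Gamma ratio telescopes since c-a-b = 8/3 > 0 and a = 1 in Z>0). Its exact value is -215/64.

The tell: t_0 = -5 here, and the lower running product (C = -5) is a rising factorial.
Ratio: r(k) = 1 * (k-7/8) (k+1) / [(k+67/24) (k+1)] ; factor over Q: parameters, x = 1, and C = -5.


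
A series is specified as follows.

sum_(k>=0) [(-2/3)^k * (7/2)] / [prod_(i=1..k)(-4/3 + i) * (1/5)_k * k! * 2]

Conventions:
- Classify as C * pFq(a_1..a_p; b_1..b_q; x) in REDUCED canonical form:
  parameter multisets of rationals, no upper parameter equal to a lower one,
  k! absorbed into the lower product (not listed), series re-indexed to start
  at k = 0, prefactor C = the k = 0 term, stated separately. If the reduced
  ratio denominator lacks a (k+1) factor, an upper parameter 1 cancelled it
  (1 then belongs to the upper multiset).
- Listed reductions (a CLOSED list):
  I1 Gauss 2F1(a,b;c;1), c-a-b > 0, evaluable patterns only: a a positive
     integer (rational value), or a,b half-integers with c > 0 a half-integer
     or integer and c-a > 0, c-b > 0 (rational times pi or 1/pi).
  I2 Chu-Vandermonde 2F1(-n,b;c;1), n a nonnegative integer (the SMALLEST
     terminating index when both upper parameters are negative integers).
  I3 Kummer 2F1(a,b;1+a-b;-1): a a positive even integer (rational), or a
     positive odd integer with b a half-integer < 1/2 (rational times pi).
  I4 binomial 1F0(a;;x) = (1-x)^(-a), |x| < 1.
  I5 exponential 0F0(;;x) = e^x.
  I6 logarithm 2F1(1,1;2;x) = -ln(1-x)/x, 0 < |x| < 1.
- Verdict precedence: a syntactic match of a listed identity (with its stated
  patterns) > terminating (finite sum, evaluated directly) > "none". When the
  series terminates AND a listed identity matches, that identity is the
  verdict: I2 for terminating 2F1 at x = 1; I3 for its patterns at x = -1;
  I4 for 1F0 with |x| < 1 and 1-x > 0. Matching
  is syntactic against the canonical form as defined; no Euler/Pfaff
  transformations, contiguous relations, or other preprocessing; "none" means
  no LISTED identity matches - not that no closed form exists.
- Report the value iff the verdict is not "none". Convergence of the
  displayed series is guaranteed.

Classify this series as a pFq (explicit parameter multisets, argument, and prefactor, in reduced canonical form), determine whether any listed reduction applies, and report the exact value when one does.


Classification (C = 7/4): 0F2 with upper {-}, lower {-1/3, 1/5}, argument x = -2/3. Verdict: none here - no I1-I6 shape fits x = -2/3 with lower {-1/3, 1/5}.

The tell: x = (-2/3) and the constant factors (prefactor 7/4) combine into one prefactor.
Term ratio: r(k) = (-2/3) * 1 / [(k-1/3) (k+1/5) (k+1)] - rational in k. x = (-2/3); t_0 = 7/4; negate the roots.


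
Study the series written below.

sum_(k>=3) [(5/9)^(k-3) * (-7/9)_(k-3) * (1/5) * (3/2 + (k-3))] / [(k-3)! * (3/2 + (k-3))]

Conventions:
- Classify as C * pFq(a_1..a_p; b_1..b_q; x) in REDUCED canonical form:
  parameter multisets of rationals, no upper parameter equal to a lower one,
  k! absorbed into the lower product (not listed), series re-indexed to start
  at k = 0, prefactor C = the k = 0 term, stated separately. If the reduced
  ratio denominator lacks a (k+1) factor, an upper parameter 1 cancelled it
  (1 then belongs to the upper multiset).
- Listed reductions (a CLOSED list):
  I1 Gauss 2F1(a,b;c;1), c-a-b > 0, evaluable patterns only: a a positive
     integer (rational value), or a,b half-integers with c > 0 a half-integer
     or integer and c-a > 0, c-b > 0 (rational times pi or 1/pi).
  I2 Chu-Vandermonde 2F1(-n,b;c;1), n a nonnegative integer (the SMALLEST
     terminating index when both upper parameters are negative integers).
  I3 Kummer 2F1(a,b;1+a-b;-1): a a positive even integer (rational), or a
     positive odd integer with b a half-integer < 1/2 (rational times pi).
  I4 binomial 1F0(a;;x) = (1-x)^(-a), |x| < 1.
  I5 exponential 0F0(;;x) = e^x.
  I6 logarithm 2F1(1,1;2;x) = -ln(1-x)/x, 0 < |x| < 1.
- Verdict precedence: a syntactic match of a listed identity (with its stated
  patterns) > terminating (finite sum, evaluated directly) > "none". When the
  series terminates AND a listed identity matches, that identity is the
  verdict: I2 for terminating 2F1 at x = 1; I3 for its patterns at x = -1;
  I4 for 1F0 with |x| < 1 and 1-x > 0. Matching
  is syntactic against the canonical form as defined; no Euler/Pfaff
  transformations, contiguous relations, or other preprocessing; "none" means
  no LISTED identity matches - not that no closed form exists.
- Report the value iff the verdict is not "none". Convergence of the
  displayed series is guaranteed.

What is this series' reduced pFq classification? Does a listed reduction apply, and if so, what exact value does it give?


The series (x = 5/9) is 1F0: upper {-7/9}, lower {-}, prefactor 1/5. Verdict: this is the I4 binomial reduction (the 1F0 binomial series: exponent 7/9, x = 5/9). Its exact value is (1/5) * (4/9)^(7/9).

Key observation: from the first term 1/5: striking the common factor k + 3/2 reduces the term (C = 1/5).
Step ratio: r(k) = (5/9) * (k-7/9) / [(k+1)] - rational in k, leading ratio (5/9); with t_0 = 1/5, classification follows.


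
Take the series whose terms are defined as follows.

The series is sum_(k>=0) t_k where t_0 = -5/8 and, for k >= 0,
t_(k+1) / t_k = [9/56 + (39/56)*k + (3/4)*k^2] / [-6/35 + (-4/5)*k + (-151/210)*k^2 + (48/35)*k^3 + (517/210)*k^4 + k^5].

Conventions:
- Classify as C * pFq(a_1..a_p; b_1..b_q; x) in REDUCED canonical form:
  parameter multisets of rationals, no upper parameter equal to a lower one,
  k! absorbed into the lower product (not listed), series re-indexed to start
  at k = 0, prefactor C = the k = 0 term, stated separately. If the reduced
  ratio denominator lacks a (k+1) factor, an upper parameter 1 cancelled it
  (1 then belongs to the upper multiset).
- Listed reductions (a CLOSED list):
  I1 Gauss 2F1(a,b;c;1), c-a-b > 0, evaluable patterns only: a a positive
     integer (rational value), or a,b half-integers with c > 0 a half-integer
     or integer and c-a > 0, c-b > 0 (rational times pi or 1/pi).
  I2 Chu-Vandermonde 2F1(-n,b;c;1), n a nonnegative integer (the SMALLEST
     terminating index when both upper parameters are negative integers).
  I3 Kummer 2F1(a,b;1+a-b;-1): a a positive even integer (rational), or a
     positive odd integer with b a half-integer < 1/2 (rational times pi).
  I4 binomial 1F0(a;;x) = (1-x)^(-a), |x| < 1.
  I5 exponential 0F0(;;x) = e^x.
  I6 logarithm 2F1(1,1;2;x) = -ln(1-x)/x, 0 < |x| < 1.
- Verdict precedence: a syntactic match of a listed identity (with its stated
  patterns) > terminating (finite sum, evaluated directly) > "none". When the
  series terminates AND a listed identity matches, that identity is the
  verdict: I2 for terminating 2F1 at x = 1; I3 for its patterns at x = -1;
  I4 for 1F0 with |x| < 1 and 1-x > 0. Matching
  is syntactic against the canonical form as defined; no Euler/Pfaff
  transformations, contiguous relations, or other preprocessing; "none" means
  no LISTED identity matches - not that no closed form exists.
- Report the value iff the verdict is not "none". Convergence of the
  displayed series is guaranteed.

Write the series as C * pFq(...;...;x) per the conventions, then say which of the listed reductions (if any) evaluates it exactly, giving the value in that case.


Reduced: x = 3/4, 0F2, upper = {-}, lower = {-2/3, 6/5}, C = -5/8. Verdict: none. A 0F2 with upper {-} fits none of I1-I6 at x = 3/4; the sum runs forever.

The tell: from the first term -5/8: cancel k + 1/2 from the displayed ratio first; then C = -5/8, x = 3/4.
Step ratio: r(k) = (3/4) * 1 / [(k-2/3) (k+6/5) (k+1)] - rational; roots negated = parameters, x = (3/4), C = -5/8.


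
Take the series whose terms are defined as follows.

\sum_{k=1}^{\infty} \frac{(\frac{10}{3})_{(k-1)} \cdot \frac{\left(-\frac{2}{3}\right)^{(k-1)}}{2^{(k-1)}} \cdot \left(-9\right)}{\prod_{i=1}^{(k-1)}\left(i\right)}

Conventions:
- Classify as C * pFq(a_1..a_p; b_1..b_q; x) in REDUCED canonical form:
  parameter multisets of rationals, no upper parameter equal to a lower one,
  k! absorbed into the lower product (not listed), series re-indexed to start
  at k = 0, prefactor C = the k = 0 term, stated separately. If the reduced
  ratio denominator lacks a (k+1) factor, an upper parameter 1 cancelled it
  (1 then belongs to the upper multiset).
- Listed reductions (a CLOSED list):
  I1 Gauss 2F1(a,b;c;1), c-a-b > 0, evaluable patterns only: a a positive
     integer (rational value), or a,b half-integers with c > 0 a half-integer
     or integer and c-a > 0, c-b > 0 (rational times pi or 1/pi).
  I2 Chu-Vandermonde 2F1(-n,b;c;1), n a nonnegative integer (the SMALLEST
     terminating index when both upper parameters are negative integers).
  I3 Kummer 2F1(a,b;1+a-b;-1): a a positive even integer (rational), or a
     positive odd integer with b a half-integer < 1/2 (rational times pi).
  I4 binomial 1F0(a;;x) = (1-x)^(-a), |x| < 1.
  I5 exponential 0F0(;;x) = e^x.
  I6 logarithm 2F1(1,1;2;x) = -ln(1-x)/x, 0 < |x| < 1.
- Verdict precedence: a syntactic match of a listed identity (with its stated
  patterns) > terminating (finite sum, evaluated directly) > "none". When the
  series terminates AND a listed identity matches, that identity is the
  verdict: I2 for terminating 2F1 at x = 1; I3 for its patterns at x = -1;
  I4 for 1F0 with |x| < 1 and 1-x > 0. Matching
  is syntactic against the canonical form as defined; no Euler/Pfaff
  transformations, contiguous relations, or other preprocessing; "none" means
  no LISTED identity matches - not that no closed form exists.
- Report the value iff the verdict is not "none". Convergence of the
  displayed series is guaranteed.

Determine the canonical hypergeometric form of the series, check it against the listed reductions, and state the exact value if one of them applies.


Reduced: x = -\frac{1}{3}, 1F0, upper = {\frac{10}{3}}, lower = {-}, C = -9. Verdict: the binomial series (I4) fires (the 1F0 binomial series: exponent -10/3, x = -\frac{1}{3}). Hence: \left(-9\right) \cdot \left(\frac{4}{3}\right)^{-\frac{10}{3}}.

The tell: t_0 = -9 here, and the product of the first k integers (prefactor -9) is k!.
Consecutive-term ratio: r(k) = -\frac{1}{3} * (k+\frac{10}{3}) / [(k+1)] ; factor over Q: parameters, x = -\frac{1}{3}, and C = -9.


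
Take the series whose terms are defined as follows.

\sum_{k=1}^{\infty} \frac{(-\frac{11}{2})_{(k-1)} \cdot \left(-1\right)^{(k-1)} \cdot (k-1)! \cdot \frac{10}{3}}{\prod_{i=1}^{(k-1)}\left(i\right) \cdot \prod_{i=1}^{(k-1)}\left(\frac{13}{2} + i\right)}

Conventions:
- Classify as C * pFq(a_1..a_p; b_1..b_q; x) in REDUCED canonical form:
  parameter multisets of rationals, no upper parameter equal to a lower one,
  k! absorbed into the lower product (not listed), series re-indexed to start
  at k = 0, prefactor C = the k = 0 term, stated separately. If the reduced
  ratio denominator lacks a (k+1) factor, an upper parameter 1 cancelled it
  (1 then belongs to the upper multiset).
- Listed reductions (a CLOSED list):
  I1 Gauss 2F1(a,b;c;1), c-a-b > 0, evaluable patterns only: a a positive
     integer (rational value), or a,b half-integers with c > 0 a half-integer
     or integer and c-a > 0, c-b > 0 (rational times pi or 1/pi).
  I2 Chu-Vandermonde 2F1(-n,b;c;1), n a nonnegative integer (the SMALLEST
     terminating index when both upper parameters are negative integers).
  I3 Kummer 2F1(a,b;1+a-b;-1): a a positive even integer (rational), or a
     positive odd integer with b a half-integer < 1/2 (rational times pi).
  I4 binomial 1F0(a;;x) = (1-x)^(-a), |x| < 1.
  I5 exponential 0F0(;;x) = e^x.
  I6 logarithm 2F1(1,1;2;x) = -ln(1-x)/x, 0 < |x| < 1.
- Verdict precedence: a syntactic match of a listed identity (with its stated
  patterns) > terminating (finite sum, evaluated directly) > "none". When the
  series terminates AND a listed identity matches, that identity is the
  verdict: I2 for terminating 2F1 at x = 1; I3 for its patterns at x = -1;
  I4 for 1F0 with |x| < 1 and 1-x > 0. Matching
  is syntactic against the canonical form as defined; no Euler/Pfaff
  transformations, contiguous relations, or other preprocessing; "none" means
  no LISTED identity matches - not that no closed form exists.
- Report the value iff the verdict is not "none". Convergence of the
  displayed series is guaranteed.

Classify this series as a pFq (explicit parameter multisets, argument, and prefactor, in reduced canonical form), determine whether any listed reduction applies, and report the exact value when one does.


First insight: t_0 being \frac{10}{3}, the factorial ratio (prefactor 10/3) (k+a-1)!/(a-1)! is a rising factorial (a)_k.
Adjacent-term ratio: r(k) = -1 * (k-\frac{11}{2}) (k+1) / [(k+\frac{15}{2}) (k+1)] - rational in k, leading ratio -1; with t_0 = \frac{10}{3}, classification follows.

This is \frac{10}{3} * 2F1(-\frac{11}{2}, 1; \frac{15}{2}; -1) in reduced canonical form. Verdict: Kummer (I3) fires (x = -1; c = \frac{15}{2} equals 1+a-b for upper {-\frac{11}{2}, 1}: listed pattern). Its exact value is \frac{5005}{2048} \cdot \pi.


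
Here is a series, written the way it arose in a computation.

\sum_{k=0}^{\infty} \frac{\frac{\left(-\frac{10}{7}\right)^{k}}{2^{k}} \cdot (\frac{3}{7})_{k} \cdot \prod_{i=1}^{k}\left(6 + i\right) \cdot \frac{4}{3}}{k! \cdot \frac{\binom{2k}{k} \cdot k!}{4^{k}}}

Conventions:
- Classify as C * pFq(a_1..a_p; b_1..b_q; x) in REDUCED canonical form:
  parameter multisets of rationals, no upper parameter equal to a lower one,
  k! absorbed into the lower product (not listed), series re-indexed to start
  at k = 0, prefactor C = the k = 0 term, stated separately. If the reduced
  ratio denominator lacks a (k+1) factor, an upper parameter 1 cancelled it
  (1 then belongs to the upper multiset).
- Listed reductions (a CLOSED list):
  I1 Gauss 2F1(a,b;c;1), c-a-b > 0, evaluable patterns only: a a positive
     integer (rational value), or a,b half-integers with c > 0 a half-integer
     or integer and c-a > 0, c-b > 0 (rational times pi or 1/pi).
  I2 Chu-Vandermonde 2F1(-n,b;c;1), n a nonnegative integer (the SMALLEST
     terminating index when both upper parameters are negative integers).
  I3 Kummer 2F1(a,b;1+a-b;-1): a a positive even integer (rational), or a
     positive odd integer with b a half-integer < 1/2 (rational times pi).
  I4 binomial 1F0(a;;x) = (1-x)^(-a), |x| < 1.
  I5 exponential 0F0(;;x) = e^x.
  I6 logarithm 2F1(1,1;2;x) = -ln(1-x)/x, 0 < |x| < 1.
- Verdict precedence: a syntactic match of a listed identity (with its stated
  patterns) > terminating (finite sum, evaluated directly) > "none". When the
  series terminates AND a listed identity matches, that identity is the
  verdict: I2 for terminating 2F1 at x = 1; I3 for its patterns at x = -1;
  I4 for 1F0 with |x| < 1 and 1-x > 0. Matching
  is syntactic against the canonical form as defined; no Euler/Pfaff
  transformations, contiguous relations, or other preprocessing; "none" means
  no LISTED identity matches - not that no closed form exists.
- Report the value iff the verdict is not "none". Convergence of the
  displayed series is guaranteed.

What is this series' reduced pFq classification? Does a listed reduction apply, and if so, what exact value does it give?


First insight: t_0 being \frac{4}{3}, the two k-th powers (C = 4/3) combine into one argument.
Step ratio: r(k) = -\frac{5}{7} * (k+\frac{3}{7}) (k+7) / [(k+\frac{1}{2}) (k+1)] - rational in k. x = -\frac{5}{7}; t_0 = \frac{4}{3}; negate the roots.

Reduced: x = -\frac{5}{7}, 2F1, upper = {\frac{3}{7}, 7}, lower = {\frac{1}{2}}, C = \frac{4}{3}. Verdict: none. No listed pattern accepts 2F1(\frac{3}{7}, 7; \frac{1}{2}; -\frac{5}{7}).


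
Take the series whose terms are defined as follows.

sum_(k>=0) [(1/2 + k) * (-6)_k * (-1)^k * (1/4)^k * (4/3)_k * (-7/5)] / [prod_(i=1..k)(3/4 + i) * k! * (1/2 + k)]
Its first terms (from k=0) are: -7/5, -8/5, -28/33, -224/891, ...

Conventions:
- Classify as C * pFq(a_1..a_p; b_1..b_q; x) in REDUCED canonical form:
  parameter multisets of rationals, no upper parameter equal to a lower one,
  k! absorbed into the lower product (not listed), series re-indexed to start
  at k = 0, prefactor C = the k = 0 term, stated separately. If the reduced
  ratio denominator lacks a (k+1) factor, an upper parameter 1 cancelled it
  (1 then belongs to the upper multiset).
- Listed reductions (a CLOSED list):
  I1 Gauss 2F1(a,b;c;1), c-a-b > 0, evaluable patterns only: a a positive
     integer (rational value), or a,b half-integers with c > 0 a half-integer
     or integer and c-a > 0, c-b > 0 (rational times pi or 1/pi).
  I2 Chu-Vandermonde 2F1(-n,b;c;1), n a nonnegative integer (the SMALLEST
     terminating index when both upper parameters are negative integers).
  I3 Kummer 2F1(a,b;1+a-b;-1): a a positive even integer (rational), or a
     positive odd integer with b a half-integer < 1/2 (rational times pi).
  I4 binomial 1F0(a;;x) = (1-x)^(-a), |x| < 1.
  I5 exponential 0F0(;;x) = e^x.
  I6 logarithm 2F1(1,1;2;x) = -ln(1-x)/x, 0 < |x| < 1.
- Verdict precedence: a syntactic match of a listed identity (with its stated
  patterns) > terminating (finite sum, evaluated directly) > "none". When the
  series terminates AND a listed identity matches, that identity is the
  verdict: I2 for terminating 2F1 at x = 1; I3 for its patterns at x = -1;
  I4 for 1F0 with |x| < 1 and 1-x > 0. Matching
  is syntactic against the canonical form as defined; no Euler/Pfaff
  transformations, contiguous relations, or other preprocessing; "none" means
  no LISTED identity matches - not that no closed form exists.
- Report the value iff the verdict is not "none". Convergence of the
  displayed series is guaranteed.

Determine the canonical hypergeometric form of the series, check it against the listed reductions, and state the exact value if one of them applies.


At argument -1/4: a 2F1 with upper {-6, 4/3}, lower {7/4}, scaled by C = -7/5. Verdict: terminating - upper -6 stops the sum at k = 6; the 7 terms are added exactly. Hence: -1177129993/283848543.

First insight: from the first term -7/5: the lower running product (C = -7/5) is a rising factorial.
Ratio: r(k) = (-1/4) * (k-6) (k+4/3) / [(k+7/4) (k+1)] - poly over poly, x = (-1/4) from leading terms; C = -7/5 at k = 0.


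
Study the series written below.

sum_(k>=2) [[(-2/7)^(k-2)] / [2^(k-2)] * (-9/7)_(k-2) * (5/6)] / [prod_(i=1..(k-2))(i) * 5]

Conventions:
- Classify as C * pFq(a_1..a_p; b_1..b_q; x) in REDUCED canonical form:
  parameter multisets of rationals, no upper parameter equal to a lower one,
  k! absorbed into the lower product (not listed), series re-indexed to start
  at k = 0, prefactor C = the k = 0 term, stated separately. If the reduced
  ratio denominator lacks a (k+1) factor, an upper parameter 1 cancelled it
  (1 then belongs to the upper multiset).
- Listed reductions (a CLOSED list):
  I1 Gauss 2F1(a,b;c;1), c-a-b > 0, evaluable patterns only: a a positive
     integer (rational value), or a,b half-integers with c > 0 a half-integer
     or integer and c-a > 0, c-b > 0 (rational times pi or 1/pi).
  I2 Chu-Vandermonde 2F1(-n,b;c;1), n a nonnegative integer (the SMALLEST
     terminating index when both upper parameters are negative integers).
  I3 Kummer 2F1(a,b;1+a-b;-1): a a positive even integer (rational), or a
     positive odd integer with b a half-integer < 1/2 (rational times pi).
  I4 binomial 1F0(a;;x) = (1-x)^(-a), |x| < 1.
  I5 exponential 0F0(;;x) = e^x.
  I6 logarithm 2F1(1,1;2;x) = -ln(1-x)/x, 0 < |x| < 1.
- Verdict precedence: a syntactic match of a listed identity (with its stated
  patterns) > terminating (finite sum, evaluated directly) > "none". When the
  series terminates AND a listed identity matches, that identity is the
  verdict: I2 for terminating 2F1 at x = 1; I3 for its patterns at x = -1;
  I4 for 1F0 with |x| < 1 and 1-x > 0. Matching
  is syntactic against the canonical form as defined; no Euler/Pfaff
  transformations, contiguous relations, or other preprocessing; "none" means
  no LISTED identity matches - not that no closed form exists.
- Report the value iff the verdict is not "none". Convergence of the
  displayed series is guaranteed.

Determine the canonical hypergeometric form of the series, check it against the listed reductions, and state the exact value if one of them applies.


Prefactor 1/6, argument -1/7: 1F0 with upper {-9/7} over lower {-}. Verdict: binomial (I4) matches (the 1F0 binomial series: exponent 9/7, x = -1/7). Sum: (1/6) * (8/7)^(9/7).

Key step: t_0 being 1/6, the product of the first k integers (prefactor 1/6) is k!.
Ratio: r(k) = (-1/7) * (k-9/7) / [(k+1)] - rational in k. x = (-1/7); t_0 = 1/6; negate the roots.


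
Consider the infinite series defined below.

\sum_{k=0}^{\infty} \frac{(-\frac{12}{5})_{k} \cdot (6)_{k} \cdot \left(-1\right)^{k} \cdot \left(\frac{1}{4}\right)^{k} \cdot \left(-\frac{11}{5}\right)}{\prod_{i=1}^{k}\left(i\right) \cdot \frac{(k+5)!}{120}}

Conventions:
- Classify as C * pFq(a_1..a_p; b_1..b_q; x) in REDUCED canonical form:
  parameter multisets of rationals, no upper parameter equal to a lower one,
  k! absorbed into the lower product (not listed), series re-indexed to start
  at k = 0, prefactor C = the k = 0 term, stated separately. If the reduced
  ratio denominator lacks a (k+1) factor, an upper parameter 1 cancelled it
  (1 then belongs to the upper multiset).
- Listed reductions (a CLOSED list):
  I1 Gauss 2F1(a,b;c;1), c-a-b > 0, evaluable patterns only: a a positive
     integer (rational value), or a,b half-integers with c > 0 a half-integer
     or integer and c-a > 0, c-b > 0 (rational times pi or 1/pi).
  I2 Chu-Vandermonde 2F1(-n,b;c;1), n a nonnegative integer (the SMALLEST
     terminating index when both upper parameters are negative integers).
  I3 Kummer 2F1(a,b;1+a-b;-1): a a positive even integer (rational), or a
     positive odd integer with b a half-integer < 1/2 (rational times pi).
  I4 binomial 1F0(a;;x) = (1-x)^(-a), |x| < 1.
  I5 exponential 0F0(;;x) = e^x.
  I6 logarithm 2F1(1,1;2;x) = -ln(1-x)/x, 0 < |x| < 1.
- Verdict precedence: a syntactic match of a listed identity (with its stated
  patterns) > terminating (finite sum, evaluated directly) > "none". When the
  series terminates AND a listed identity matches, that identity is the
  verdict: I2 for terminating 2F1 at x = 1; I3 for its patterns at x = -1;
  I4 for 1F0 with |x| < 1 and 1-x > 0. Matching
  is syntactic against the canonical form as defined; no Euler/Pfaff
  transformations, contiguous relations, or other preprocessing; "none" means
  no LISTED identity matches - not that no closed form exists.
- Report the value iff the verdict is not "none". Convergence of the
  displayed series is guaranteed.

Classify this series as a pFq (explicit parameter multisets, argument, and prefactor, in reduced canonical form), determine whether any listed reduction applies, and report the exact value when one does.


Reduced: x = -\frac{1}{4}, 1F0, upper = {-\frac{12}{5}}, lower = {-}, C = -\frac{11}{5}. Verdict at x = -\frac{1}{4}: the I4 binomial reduction matches (the 1F0 binomial series: exponent 12/5, x = -\frac{1}{4}). Exact value: \left(-\frac{11}{5}\right) \cdot \left(\frac{5}{4}\right)^{\frac{12}{5}}.

Key observation: from the first term -\frac{11}{5}: the parameter 6 appears in both the upper and lower lists and cancels.
Consecutive-term ratio: r(k) = -\frac{1}{4} * (k-\frac{12}{5}) / [(k+1)] - rational in k, leading ratio -\frac{1}{4}; with t_0 = -\frac{11}{5}, classification follows.


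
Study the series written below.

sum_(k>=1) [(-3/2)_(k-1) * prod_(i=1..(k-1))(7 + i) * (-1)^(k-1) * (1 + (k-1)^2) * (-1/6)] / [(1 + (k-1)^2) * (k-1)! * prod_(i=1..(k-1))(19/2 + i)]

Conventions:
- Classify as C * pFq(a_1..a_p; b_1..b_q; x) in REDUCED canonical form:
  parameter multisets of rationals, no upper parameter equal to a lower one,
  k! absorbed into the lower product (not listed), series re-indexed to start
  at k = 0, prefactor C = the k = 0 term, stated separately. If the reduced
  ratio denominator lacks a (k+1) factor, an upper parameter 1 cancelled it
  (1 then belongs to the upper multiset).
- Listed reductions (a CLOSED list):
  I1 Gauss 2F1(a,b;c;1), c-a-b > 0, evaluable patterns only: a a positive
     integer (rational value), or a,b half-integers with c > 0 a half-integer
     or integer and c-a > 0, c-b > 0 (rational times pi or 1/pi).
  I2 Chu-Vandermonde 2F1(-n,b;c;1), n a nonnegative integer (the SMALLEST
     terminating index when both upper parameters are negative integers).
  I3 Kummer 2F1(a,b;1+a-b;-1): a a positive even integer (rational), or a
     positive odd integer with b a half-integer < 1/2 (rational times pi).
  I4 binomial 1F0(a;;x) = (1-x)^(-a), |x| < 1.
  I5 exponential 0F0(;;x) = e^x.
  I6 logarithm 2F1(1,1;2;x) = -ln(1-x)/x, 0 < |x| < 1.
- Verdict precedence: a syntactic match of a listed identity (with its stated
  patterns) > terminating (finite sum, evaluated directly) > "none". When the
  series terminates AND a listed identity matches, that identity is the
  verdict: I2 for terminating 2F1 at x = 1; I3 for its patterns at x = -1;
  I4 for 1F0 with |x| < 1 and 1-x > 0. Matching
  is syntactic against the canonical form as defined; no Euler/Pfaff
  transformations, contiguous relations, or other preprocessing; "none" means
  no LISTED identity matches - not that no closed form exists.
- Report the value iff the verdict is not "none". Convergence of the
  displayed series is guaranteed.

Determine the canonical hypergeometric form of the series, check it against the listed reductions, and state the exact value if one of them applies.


Prefactor -1/6, argument -1: 2F1 with upper {-3/2, 8} over lower {21/2}. Verdict: Kummer (I3) fires (x = -1; c = 21/2 equals 1+a-b for upper {-3/2, 8}: listed pattern). Sum: -4199/10752.

Key observation: x = (-1) and the lower running product (prefactor -1/6) is a rising factorial.
Step ratio: r(k) = (-1) * (k-3/2) (k+8) / [(k+21/2) (k+1)] - poly over poly, x = (-1) from leading terms; C = -1/6 at k = 0.


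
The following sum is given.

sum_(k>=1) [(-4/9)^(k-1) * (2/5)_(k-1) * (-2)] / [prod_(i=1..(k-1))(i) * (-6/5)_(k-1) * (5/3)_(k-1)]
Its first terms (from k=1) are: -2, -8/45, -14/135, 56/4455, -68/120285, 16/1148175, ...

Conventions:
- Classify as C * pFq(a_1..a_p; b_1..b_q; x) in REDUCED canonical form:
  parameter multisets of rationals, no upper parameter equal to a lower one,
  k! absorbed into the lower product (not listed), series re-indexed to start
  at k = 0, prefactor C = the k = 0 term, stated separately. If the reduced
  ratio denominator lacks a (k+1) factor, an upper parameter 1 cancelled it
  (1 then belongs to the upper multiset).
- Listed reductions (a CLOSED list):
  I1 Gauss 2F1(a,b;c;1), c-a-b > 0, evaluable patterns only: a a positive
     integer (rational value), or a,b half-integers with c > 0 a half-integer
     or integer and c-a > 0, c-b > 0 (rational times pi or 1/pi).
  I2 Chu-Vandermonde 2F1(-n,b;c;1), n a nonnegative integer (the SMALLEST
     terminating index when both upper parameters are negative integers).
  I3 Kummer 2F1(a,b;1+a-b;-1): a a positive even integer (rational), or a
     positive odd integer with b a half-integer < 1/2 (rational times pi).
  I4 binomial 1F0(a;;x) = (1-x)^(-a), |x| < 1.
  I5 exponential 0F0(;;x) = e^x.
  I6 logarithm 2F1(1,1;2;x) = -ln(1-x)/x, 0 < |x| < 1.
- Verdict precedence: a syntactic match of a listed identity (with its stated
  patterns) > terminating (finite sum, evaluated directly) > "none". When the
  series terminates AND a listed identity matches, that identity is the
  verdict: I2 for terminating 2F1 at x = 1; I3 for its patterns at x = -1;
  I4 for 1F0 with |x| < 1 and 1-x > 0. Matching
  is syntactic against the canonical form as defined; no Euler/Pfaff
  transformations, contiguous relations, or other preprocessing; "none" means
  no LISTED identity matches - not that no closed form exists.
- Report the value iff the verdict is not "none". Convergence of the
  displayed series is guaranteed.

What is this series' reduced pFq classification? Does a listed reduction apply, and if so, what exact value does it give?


Prefactor -2, argument -4/9: 1F2 with upper {2/5} over lower {-6/5, 5/3}. Verdict: none - at argument -4/9 the multisets {2/5} ; {-6/5, 5/3} match no listed identity.

Structural cue: t_0 = -2 here, and the product of the first k integers (C = -2) is k!.
Adjacent-term ratio: r(k) = (-4/9) * (k+2/5) / [(k-6/5) (k+5/3) (k+1)] - rational in k, leading ratio (-4/9); with t_0 = -2, classification follows.


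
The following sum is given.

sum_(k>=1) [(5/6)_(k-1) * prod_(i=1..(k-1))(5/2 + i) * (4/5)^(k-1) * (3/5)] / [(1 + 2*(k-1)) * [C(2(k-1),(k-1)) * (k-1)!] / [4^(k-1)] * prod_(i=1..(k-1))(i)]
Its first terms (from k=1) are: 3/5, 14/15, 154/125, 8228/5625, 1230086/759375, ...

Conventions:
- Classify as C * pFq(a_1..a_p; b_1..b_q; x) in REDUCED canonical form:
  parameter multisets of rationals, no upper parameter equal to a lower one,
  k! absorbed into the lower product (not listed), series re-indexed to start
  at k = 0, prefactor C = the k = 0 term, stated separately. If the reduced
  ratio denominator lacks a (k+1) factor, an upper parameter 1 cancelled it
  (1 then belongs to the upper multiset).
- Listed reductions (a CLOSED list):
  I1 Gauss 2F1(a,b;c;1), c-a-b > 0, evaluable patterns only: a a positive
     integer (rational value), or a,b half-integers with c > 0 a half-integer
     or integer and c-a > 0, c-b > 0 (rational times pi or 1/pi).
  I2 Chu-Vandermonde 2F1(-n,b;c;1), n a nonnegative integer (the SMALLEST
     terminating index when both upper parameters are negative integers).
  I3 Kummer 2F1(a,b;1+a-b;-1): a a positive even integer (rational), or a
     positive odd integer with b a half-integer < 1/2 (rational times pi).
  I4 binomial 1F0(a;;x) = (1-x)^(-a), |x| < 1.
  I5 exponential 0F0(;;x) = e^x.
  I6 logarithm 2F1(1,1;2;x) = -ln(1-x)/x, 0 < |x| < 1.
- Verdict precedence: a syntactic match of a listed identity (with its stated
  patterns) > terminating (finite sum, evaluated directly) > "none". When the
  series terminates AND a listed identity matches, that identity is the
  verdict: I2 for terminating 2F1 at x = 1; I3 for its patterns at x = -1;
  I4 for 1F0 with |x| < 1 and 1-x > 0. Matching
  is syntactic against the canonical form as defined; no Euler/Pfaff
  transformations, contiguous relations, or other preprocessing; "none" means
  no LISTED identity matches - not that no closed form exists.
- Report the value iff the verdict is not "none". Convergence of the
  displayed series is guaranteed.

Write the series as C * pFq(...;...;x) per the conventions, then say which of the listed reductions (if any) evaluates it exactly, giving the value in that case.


With C = 3/5: the canonical form is 2F1(5/6, 7/2; 3/2; 4/5). Verdict: none here - no I1-I6 shape fits x = 4/5 with lower {3/2}.

The tell: from the first term 3/5: the running product (C = 3/5, x = 4/5) telescopes to a rising factorial.
Consecutive-term ratio: r(k) = (4/5) * (k+5/6) (k+7/2) / [(k+3/2) (k+1)] - poly over poly, x = (4/5) from leading terms; C = 3/5 at k = 0.
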